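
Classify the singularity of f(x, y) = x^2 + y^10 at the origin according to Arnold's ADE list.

The Hessian of f at 0 is [[2, 0], [0, 0]] with rank 1, so corank 1. A Groebner basis of the Jacobian ideal J(f) in C{x,y} is {y^9, x}; counting standard monomials gives mu = 9. Corank 1: A-series; mu = 9 gives A_9.

A_9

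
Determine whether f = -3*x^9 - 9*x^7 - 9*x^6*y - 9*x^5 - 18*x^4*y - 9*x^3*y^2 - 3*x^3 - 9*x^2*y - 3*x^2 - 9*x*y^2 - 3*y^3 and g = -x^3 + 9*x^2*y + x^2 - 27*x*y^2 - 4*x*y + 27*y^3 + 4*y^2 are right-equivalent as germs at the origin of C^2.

Yes.

The Hessian of f at 0 has rank 1. Corank 1: A-series; mu = 2 gives A_2. The Hessian of g at 0 has rank 1. Corank 1: A-series; mu = 2 gives A_2. Both have type A_2, hence right-equivalent.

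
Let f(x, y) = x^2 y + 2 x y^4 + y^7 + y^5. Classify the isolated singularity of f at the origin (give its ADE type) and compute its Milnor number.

Type D_6, Milnor number mu = 6.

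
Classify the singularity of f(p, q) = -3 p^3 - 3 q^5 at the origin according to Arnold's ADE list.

E_8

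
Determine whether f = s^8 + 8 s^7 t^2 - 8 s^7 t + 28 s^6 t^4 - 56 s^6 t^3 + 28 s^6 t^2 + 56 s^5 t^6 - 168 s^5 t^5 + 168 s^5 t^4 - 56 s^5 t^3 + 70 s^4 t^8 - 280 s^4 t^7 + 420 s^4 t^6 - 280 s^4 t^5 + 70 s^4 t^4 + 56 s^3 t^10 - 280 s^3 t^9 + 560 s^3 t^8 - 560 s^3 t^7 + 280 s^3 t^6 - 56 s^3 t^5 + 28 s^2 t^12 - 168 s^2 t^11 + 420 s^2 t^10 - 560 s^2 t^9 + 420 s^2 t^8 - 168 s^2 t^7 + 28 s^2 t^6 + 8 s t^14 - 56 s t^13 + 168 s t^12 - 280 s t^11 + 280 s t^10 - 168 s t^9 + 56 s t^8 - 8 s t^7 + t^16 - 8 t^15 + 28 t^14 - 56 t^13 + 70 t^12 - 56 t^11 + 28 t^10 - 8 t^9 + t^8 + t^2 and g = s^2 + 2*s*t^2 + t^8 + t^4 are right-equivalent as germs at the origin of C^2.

Yes.

The Hessian of f at 0 has rank 1. Corank 1: A-series; mu = 7 gives A_7. The Hessian of g at 0 has rank 1. Corank 1: A-series; mu = 7 gives A_7. Both have type A_7, hence right-equivalent.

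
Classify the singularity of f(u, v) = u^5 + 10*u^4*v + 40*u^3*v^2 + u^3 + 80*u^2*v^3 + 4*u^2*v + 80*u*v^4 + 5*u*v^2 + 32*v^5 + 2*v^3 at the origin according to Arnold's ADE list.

D_6

The Hessian of f at 0 has rank 0. Corank 2; j^3 = (u + v)^2*(u + 2*v) has shape L^2 M (L != M), so D-series; mu = 6 gives D_6.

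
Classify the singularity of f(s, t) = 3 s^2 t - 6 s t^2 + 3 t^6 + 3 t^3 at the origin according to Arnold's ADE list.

D7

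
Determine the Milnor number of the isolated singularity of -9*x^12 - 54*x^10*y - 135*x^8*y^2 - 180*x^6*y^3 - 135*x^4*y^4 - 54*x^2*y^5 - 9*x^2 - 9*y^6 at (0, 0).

The Hessian of f at 0 has rank 1. Corank 1: A-series; mu = 5 gives A_5.

5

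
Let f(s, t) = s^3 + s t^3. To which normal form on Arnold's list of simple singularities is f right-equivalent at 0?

E_7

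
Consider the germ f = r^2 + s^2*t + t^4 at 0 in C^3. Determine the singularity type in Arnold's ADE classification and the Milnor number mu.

Type D_5, Milnor number mu = 5.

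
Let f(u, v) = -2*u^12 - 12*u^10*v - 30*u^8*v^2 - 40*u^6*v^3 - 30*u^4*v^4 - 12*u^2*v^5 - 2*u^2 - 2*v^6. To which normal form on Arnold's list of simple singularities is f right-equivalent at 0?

The Hessian of f at 0 is [[-4, 0], [0, 0]] with rank 1, so corank 1. A Groebner basis of the Jacobian ideal J(f) in C{u,v} is {v^5, u}; counting standard monomials gives mu = 5. Corank 1: A-series; mu = 5 gives A_5.

A_{5}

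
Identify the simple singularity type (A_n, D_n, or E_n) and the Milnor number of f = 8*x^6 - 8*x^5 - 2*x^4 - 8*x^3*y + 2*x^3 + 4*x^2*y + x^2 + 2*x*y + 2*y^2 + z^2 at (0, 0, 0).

The Hessian of f at 0 has rank 3. Corank 0: nondegenerate Morse point, so A_1.

Type A_1, Milnor number mu = 1.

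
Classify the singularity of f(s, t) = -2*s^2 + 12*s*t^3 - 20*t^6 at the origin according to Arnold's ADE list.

The Hessian of f at 0 is [[-4, 0], [0, 0]] with rank 1, so corank 1. A Groebner basis of the Jacobian ideal J(f) in C{s,t} is {s*t^2, -s/3 + t^3, s^2}; counting standard monomials gives mu = 5. Corank 1: A-series; mu = 5 gives A_5.

A_5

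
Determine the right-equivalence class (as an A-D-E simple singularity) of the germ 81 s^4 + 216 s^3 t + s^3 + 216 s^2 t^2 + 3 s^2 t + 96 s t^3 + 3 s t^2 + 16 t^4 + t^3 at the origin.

E_{6}

The Hessian of f at 0 has rank 0. Corank 2; j^3 = (s + t)^3 is a perfect cube, so E-series; the 4-jet and mu = 6 give E_6.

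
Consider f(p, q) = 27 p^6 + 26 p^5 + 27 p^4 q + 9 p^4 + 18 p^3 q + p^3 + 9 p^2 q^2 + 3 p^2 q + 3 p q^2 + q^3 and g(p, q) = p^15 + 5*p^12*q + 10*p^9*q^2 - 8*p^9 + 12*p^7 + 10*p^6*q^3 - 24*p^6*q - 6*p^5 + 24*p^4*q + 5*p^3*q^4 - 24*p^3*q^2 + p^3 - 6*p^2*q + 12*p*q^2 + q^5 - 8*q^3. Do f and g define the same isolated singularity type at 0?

Yes.

The Hessian of f at 0 has rank 0. Corank 2; j^3 = (p + q)^3 is a perfect cube, so E-series; the 5-jet and mu = 8 give E_8. The Hessian of g at 0 has rank 0. Corank 2; j^3 = (p - 2*q)^3 is a perfect cube, so E-series; the 5-jet and mu = 8 give E_8. Both have type E_8, hence right-equivalent.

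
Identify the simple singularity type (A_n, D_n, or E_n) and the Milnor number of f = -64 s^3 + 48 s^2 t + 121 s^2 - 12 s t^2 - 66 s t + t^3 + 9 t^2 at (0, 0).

The Hessian of f at 0 has rank 1. Corank 1: A-series; mu = 2 gives A_2.

Type A_2, Milnor number mu = 2.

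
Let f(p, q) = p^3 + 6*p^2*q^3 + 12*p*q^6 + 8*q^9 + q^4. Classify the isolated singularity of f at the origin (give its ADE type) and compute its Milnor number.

Type E6, Milnor number mu = 6.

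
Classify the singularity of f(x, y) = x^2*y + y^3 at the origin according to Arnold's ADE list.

D_4

The Hessian of f at 0 has rank 0. Corank 2; j^3 = y*(x^2 + y^2) splits into three distinct lines over C (the quadratic factor has nonzero discriminant), so D_4.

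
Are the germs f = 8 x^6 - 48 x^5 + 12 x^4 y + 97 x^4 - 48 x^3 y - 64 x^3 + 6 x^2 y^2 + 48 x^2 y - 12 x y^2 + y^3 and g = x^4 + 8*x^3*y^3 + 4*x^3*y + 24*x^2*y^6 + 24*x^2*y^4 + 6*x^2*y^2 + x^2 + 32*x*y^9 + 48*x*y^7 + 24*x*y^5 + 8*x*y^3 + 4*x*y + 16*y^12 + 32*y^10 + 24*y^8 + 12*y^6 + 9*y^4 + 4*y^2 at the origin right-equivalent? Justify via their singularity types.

No.

The Hessian of f at 0 has rank 0. Corank 2; j^3 = -(4*x - y)^3 is a perfect cube, so E-series; the 4-jet and mu = 6 give E_6. The Hessian of g at 0 has rank 1. Corank 1: A-series; mu = 3 gives A_3. f is E_6 but g is A_3, hence not right-equivalent.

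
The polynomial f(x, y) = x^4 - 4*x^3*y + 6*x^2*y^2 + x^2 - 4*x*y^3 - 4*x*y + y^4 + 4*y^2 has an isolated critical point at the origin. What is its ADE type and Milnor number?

Type A_3, Milnor number mu = 3.

The Hessian of f at 0 has rank 1. Corank 1: A-series; mu = 3 gives A_3.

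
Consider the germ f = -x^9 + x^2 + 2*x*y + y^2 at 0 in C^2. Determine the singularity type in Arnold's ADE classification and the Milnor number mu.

Type A8, Milnor number mu = 8.

The Hessian of f at 0 has rank 1. Corank 1: A-series; mu = 8 gives A_8.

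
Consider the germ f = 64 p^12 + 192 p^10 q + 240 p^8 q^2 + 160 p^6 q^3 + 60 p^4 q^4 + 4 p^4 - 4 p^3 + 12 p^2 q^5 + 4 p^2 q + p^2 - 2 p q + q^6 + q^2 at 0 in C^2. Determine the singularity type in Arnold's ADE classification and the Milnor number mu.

The Hessian of f at 0 is [[2, -2], [-2, 2]] with rank 1, so corank 1. A Groebner basis of the Jacobian ideal J(f) in C{p,q} is {p*q^2 - 3*p*q/2 + p/4 + q^2 - q/4, -5*p*q/2 + p/2 + q^3 + 3*q^2/2 - q/2, p^2 - p/2 + q/2}; counting standard monomials gives mu = 5. Corank 1: A-series; mu = 5 gives A_5.

Type A_{5}, Milnor number mu = 5.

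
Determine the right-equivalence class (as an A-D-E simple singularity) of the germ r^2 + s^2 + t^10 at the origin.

The Hessian of f at 0 has rank 2. Corank 1: A-series; mu = 9 gives A_9.

A_9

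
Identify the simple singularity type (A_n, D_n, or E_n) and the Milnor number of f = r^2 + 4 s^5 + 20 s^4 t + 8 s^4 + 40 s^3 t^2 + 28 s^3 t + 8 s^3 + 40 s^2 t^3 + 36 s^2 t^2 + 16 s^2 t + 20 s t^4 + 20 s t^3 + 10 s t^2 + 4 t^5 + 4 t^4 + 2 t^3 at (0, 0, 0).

Type D6, Milnor number mu = 6.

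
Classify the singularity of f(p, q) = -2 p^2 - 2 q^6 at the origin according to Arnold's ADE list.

A5

The Hessian of f at 0 is [[-4, 0], [0, 0]] with rank 1, so corank 1. A Groebner basis of the Jacobian ideal J(f) in C{p,q} is {q^5, p}; counting standard monomials gives mu = 5. Corank 1: A-series; mu = 5 gives A_5.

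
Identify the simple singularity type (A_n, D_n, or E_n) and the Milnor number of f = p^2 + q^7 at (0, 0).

Type A_6, Milnor number mu = 6.

The Hessian of f at 0 is [[2, 0], [0, 0]] with rank 1, so corank 1. A Groebner basis of the Jacobian ideal J(f) in C{p,q} is {q^6, p}; counting standard monomials gives mu = 6. Corank 1: A-series; mu = 6 gives A_6.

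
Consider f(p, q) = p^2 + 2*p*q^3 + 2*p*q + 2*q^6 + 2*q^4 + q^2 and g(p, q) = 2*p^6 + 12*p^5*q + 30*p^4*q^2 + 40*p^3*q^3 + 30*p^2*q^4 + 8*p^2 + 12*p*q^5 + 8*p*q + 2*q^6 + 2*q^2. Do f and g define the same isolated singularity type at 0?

Yes.

The Hessian of f at 0 is [[2, 2], [2, 2]] with rank 1, so corank 1. A Groebner basis of the Jacobian ideal J(f) in C{p,q} is {p*q^2 - p - q, p + q^3 + q, p^2 + 2*p*q + q^2}; counting standard monomials gives mu = 5. Corank 1: A-series; mu = 5 gives A_5. The Hessian of g at 0 is [[16, 8], [8, 4]] with rank 1, so corank 1. A Groebner basis of the Jacobian ideal J(g) in C{p,q} is {q^5, p + q/2}; counting standard monomials gives mu = 5. Corank 1: A-series; mu = 5 gives A_5. Both have type A_5, hence right-equivalent.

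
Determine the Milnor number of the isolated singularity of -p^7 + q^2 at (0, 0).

6

The Hessian of f at 0 has rank 1. Corank 1: A-series; mu = 6 gives A_6.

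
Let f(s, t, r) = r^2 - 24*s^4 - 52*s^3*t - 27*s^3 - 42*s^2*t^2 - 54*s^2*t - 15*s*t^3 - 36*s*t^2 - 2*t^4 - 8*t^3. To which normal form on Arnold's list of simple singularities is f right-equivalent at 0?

E7

The Hessian of f at 0 is [[0, 0, 0], [0, 0, 0], [0, 0, 2]] with rank 1, so corank 2. A Groebner basis of the Jacobian ideal J(f) in C{s,t,r} is {19683*s^2/4 + 6561*s*t + t^4 - 27*t^3/4 + 2187*t^2, s^3 + 189*s^2/2 + 126*s*t + t^3/6 + 42*t^2, s^2*t - 405*s^2/4 - 135*s*t - 11*t^3/36 - 45*t^2, 81*s^2 + s*t^2 + 108*s*t + 5*t^3/9 + 36*t^2, r}; counting standard monomials gives mu = 7. Corank 2; j^3 = -(3*s + 2*t)^3 is a perfect cube, so E-series; the 4-jet and mu = 7 give E_7.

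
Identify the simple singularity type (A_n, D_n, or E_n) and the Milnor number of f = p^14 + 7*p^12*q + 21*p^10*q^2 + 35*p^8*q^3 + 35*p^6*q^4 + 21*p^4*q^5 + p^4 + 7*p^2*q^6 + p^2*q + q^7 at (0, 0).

The Hessian of f at 0 has rank 0. Corank 2; j^3 = p^2*q has shape L^2 M (L != M), so D-series; mu = 8 gives D_8.

Type D8, Milnor number mu = 8.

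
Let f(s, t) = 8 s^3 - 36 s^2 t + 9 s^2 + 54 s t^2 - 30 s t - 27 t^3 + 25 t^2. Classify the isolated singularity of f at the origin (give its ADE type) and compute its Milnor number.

The Hessian of f at 0 has rank 1. Corank 1: A-series; mu = 2 gives A_2.

Type A_{2}, Milnor number mu = 2.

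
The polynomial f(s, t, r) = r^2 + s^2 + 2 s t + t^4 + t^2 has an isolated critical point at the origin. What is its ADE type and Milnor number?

Type A3, Milnor number mu = 3.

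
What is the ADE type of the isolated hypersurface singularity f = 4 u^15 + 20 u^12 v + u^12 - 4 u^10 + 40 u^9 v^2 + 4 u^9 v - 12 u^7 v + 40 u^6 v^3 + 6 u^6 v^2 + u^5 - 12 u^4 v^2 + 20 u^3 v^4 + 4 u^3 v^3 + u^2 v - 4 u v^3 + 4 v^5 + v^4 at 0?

The Hessian of f at 0 has rank 0. Corank 2; j^3 = u^2*v has shape L^2 M (L != M), so D-series; mu = 5 gives D_5.

D_{5}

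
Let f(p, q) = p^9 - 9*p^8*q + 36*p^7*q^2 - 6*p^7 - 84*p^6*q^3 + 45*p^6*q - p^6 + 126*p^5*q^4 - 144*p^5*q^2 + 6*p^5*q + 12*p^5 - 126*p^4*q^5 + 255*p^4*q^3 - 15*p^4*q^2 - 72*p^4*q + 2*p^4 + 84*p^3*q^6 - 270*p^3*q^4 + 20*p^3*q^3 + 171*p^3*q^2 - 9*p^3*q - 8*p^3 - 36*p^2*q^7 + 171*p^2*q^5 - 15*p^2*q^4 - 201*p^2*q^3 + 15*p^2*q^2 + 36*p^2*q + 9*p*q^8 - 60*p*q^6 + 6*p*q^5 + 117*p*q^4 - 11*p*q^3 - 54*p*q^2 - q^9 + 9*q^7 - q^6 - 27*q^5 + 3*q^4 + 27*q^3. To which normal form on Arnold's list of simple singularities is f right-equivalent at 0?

The Hessian of f at 0 has rank 0. Corank 2; j^3 = -(2*p - 3*q)^3 is a perfect cube, so E-series; the 4-jet and mu = 7 give E_7.

E_{7}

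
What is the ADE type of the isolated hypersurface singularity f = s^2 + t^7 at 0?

A_{6}

The Hessian of f at 0 is [[2, 0], [0, 0]] with rank 1, so corank 1. A Groebner basis of the Jacobian ideal J(f) in C{s,t} is {t^6, s}; counting standard monomials gives mu = 6. Corank 1: A-series; mu = 6 gives A_6.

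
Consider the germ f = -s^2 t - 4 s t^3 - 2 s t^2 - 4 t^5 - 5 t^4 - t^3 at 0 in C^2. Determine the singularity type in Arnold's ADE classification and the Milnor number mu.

Type D_{5}, Milnor number mu = 5.

The Hessian of f at 0 has rank 0. Corank 2; j^3 = -t*(s + t)^2 has shape L^2 M (L != M), so D-series; mu = 5 gives D_5.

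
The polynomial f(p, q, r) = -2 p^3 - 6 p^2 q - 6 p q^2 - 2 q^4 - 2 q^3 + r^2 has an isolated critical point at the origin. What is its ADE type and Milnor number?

Type E_{6}, Milnor number mu = 6.

The Hessian of f at 0 has rank 1. Corank 2; j^3 = -2*(p + q)^3 is a perfect cube, so E-series; the 4-jet and mu = 6 give E_6.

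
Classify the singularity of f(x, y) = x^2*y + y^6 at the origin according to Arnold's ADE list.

The Hessian of f at 0 has rank 0. Corank 2; j^3 = x^2*y has shape L^2 M (L != M), so D-series; mu = 7 gives D_7.

D_{7}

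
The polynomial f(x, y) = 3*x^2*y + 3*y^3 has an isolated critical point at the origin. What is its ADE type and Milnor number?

Type D_{4}, Milnor number mu = 4.

The Hessian of f at 0 has rank 0. Corank 2; j^3 = 3*y*(x^2 + y^2) splits into three distinct lines over C (the quadratic factor has nonzero discriminant), so D_4.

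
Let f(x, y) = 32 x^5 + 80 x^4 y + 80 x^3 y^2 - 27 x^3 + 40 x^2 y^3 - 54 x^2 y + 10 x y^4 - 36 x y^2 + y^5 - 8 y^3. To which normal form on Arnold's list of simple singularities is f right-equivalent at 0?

The Hessian of f at 0 has rank 0. Corank 2; j^3 = -(3*x + 2*y)^3 is a perfect cube, so E-series; the 5-jet and mu = 8 give E_8.

E_{8}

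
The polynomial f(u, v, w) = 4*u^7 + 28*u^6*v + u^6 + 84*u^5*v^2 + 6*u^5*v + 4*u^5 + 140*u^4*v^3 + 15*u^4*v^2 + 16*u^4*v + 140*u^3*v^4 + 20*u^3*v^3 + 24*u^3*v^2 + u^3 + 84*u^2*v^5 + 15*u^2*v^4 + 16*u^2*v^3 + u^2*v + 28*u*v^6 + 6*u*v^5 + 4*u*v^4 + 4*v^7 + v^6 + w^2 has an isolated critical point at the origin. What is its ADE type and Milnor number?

Type D_7, Milnor number mu = 7.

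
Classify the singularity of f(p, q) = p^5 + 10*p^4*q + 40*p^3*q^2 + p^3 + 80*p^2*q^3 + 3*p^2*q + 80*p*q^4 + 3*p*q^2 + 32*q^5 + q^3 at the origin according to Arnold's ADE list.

E_8

The Hessian of f at 0 has rank 0. Corank 2; j^3 = (p + q)^3 is a perfect cube, so E-series; the 5-jet and mu = 8 give E_8.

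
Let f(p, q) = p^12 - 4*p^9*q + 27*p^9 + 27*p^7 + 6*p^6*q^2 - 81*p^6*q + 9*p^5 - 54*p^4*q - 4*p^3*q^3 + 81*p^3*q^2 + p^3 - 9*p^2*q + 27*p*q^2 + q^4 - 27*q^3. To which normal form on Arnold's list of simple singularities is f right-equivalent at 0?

The Hessian of f at 0 is [[0, 0], [0, 0]] with rank 0, so corank 2. A Groebner basis of the Jacobian ideal J(f) in C{p,q} is {q^3, p^2 - 6*p*q + 9*q^2}; counting standard monomials gives mu = 6. Corank 2; j^3 = (p - 3*q)^3 is a perfect cube, so E-series; the 4-jet and mu = 6 give E_6.

E_{6}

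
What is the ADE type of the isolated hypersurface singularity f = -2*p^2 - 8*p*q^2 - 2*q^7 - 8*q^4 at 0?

A6

The Hessian of f at 0 is [[-4, 0], [0, 0]] with rank 1, so corank 1. A Groebner basis of the Jacobian ideal J(f) in C{p,q} is {p^3, p/2 + q^2}; counting standard monomials gives mu = 6. Corank 1: A-series; mu = 6 gives A_6.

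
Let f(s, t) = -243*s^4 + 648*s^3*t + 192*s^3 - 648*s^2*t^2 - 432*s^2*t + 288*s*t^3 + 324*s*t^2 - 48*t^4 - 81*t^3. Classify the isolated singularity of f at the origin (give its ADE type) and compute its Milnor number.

Type E6, Milnor number mu = 6.

The Hessian of f at 0 has rank 0. Corank 2; j^3 = 3*(4*s - 3*t)^3 is a perfect cube, so E-series; the 4-jet and mu = 6 give E_6.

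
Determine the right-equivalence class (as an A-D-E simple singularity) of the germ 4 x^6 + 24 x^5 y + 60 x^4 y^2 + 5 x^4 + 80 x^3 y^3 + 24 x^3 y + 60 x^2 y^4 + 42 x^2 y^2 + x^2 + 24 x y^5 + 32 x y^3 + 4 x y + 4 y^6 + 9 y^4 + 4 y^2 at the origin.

A3

The Hessian of f at 0 is [[2, 4], [4, 8]] with rank 1, so corank 1. A Groebner basis of the Jacobian ideal J(f) in C{x,y} is {y^3, x + 2*y}; counting standard monomials gives mu = 3. Corank 1: A-series; mu = 3 gives A_3.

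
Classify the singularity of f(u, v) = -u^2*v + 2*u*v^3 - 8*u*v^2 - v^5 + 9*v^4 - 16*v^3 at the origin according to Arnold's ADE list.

D5

The Hessian of f at 0 has rank 0. Corank 2; j^3 = -v*(u + 4*v)^2 has shape L^2 M (L != M), so D-series; mu = 5 gives D_5.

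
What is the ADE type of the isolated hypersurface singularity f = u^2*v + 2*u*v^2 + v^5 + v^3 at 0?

The Hessian of f at 0 has rank 0. Corank 2; j^3 = v*(u + v)^2 has shape L^2 M (L != M), so D-series; mu = 6 gives D_6.

D_{6}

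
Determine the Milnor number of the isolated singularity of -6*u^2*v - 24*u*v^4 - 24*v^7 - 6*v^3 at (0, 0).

4

The Hessian of f at 0 has rank 0. Corank 2; j^3 = -6*v*(u^2 + v^2) splits into three distinct lines over C (the quadratic factor has nonzero discriminant), so D_4.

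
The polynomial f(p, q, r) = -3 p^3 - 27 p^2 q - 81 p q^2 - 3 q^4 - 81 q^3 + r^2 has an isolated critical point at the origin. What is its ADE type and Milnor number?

Type E_{6}, Milnor number mu = 6.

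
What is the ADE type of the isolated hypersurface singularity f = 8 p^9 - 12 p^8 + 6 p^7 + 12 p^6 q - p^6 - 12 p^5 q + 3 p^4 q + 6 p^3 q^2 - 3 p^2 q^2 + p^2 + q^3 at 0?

The Hessian of f at 0 has rank 1. Corank 1: A-series; mu = 2 gives A_2.

A_2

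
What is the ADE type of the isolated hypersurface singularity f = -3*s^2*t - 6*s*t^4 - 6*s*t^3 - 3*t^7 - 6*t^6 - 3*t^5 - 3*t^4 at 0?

D_{5}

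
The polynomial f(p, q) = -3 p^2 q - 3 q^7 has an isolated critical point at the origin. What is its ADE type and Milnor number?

Type D_8, Milnor number mu = 8.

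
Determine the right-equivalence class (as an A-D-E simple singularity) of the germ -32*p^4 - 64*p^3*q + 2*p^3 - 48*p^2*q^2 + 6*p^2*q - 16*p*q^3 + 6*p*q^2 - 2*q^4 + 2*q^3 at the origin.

E_{6}

The Hessian of f at 0 has rank 0. Corank 2; j^3 = 2*(p + q)^3 is a perfect cube, so E-series; the 4-jet and mu = 6 give E_6.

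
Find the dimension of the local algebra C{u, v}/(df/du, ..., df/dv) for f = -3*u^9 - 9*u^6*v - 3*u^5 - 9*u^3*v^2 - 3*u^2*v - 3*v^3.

4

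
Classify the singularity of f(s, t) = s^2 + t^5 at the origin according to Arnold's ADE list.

The Hessian of f at 0 has rank 1. Corank 1: A-series; mu = 4 gives A_4.

A_4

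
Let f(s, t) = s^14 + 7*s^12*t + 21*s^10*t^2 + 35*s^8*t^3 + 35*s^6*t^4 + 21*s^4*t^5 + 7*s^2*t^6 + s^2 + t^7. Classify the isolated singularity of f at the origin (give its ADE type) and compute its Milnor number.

The Hessian of f at 0 has rank 1. Corank 1: A-series; mu = 6 gives A_6.

Type A_{6}, Milnor number mu = 6.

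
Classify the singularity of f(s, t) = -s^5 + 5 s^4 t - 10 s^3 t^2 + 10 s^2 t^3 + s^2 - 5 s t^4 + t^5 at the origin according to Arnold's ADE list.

The Hessian of f at 0 is [[2, 0], [0, 0]] with rank 1, so corank 1. A Groebner basis of the Jacobian ideal J(f) in C{s,t} is {t^4, s}; counting standard monomials gives mu = 4. Corank 1: A-series; mu = 4 gives A_4.

A4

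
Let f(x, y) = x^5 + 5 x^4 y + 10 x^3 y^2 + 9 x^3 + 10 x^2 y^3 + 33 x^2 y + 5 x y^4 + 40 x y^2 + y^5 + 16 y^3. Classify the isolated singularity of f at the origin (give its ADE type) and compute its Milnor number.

The Hessian of f at 0 has rank 0. Corank 2; j^3 = (x + y)*(3*x + 4*y)^2 has shape L^2 M (L != M), so D-series; mu = 6 gives D_6.

Type D6, Milnor number mu = 6.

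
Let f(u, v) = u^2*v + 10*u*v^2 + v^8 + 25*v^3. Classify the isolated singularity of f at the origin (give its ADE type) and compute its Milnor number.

Type D_{9}, Milnor number mu = 9.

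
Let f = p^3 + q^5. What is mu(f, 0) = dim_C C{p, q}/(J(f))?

The Hessian of f at 0 has rank 0. Corank 2; j^3 = p^3 is a perfect cube, so E-series; the 5-jet and mu = 8 give E_8.

8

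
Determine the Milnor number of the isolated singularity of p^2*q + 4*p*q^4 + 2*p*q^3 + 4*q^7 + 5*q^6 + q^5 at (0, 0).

7

The Hessian of f at 0 is [[0, 0], [0, 0]] with rank 0, so corank 2. A Groebner basis of the Jacobian ideal J(f) in C{p,q} is {p*q/2 + q^4 + q^3/2, p^3, p^2*q + p^2/2 + p*q/4 + q^3/4, -p^2 + p*q^2 - p*q - q^3}; counting standard monomials gives mu = 7. Corank 2; j^3 = p^2*q has shape L^2 M (L != M), so D-series; mu = 7 gives D_7.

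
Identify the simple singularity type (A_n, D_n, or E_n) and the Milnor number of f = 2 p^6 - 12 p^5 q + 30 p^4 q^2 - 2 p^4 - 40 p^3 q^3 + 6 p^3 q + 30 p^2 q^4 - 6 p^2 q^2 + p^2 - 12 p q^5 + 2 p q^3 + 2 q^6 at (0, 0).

The Hessian of f at 0 has rank 1. Corank 1: A-series; mu = 5 gives A_5.

Type A5, Milnor number mu = 5.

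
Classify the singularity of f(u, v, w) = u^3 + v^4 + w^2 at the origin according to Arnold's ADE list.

E_{6}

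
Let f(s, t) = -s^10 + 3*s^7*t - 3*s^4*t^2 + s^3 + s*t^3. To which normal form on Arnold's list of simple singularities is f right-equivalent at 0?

E_{7}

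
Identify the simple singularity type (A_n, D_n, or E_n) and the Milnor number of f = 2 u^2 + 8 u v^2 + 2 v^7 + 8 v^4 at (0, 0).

Type A_6, Milnor number mu = 6.

The Hessian of f at 0 has rank 1. Corank 1: A-series; mu = 6 gives A_6.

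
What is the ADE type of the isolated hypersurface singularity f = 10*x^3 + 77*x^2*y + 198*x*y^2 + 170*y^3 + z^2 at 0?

D_4

The Hessian of f at 0 is [[0, 0, 0], [0, 0, 0], [0, 0, 2]] with rank 1, so corank 2. A Groebner basis of the Jacobian ideal J(f) in C{x,y,z} is {y^3, x^2 - 6*y^2, x*y + 27*y^2/11, z}; counting standard monomials gives mu = 4. Corank 2; j^3 = (2*x + 5*y)*(5*x^2 + 26*x*y + 34*y^2) splits into three distinct lines over C (the quadratic factor has nonzero discriminant), so D_4.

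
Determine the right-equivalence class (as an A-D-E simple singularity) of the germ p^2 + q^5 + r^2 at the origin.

A_{4}

The Hessian of f at 0 has rank 2. Corank 1: A-series; mu = 4 gives A_4.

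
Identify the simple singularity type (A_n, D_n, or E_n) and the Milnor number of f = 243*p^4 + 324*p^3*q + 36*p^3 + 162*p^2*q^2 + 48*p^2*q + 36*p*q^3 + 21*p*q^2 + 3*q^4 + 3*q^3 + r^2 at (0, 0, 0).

Type D5, Milnor number mu = 5.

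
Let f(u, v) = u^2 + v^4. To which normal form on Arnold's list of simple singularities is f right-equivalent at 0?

The Hessian of f at 0 has rank 1. Corank 1: A-series; mu = 3 gives A_3.

A3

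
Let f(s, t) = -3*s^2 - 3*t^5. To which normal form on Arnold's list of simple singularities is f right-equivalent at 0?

The Hessian of f at 0 is [[-6, 0], [0, 0]] with rank 1, so corank 1. A Groebner basis of the Jacobian ideal J(f) in C{s,t} is {t^4, s}; counting standard monomials gives mu = 4. Corank 1: A-series; mu = 4 gives A_4.

A_4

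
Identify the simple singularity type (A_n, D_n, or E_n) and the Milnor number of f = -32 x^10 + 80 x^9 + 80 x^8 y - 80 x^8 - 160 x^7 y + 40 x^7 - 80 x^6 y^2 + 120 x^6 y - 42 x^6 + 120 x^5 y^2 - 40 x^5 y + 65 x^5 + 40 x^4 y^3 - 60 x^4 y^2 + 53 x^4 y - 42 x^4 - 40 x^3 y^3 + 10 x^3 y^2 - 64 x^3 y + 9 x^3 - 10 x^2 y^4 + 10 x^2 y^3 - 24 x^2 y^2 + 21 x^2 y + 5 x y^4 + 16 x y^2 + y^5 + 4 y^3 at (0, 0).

Type D_{6}, Milnor number mu = 6.

The Hessian of f at 0 is [[0, 0], [0, 0]] with rank 0, so corank 2. A Groebner basis of the Jacobian ideal J(f) in C{x,y} is {x^3 - 399*x^2/502 - 281*x*y/502 - 5*y^2/251, x^2*y + 45*x^2/1004 - 693*x*y/1004 - 241*y^2/502, 3321*x^2/2008 + x*y^2 + 6687*x*y/2008 + 1491*y^2/1004, -81*x^2/16 - 135*x*y/16 + y^3 - 27*y^2/8}; counting standard monomials gives mu = 6. Corank 2; j^3 = (x + y)*(3*x + 2*y)^2 has shape L^2 M (L != M), so D-series; mu = 6 gives D_6.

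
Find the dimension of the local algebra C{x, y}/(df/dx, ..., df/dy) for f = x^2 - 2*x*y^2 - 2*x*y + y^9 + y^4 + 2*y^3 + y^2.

The Hessian of f at 0 has rank 1. Corank 1: A-series; mu = 8 gives A_8.

8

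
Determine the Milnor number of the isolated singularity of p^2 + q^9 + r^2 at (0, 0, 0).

The Hessian of f at 0 is [[2, 0, 0], [0, 0, 0], [0, 0, 2]] with rank 2, so corank 1. A Groebner basis of the Jacobian ideal J(f) in C{p,q,r} is {q^8, p, r}; counting standard monomials gives mu = 8. Corank 1: A-series; mu = 8 gives A_8.

8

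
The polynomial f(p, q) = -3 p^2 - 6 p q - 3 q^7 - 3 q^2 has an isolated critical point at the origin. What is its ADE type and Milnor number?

The Hessian of f at 0 has rank 1. Corank 1: A-series; mu = 6 gives A_6.

Type A_6, Milnor number mu = 6.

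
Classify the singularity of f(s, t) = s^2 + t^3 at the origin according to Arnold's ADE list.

A2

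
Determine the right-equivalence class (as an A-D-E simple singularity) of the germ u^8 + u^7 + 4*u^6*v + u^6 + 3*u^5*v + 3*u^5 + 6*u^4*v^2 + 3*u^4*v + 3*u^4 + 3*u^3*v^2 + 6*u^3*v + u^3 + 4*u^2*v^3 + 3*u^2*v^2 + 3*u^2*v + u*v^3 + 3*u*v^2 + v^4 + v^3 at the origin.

E_{7}

The Hessian of f at 0 has rank 0. Corank 2; j^3 = (u + v)^3 is a perfect cube, so E-series; the 4-jet and mu = 7 give E_7.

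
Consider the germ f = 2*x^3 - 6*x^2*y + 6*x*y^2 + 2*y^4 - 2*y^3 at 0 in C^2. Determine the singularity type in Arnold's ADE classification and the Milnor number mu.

The Hessian of f at 0 is [[0, 0], [0, 0]] with rank 0, so corank 2. A Groebner basis of the Jacobian ideal J(f) in C{x,y} is {y^3, x^2 - 2*x*y + y^2}; counting standard monomials gives mu = 6. Corank 2; j^3 = 2*(x - y)^3 is a perfect cube, so E-series; the 4-jet and mu = 6 give E_6.

Type E_6, Milnor number mu = 6.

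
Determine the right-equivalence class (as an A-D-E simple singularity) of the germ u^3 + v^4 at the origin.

E6

The Hessian of f at 0 is [[0, 0], [0, 0]] with rank 0, so corank 2. A Groebner basis of the Jacobian ideal J(f) in C{u,v} is {v^3, u^2}; counting standard monomials gives mu = 6. Corank 2; j^3 = u^3 is a perfect cube, so E-series; the 4-jet and mu = 6 give E_6.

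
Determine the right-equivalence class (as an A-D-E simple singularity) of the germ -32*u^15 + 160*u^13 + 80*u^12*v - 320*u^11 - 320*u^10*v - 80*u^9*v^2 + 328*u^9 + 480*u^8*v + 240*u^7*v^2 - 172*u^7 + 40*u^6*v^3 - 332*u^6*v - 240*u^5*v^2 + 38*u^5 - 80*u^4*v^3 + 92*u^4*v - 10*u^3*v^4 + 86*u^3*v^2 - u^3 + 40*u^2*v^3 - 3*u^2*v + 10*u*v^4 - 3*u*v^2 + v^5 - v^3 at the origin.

E_8

The Hessian of f at 0 has rank 0. Corank 2; j^3 = -(u + v)^3 is a perfect cube, so E-series; the 5-jet and mu = 8 give E_8.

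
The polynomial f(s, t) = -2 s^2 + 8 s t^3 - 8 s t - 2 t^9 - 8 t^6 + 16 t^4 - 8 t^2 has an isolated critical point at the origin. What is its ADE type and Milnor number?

Type A8, Milnor number mu = 8.

The Hessian of f at 0 has rank 1. Corank 1: A-series; mu = 8 gives A_8.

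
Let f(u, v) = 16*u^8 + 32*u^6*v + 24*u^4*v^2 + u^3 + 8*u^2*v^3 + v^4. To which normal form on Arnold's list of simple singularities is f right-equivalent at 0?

E6

The Hessian of f at 0 is [[0, 0], [0, 0]] with rank 0, so corank 2. A Groebner basis of the Jacobian ideal J(f) in C{u,v} is {v^3, u^2}; counting standard monomials gives mu = 6. Corank 2; j^3 = u^3 is a perfect cube, so E-series; the 4-jet and mu = 6 give E_6.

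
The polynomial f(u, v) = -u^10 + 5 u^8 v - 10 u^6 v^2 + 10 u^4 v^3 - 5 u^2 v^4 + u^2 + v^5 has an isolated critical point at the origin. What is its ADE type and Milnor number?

The Hessian of f at 0 has rank 1. Corank 1: A-series; mu = 4 gives A_4.

Type A_{4}, Milnor number mu = 4.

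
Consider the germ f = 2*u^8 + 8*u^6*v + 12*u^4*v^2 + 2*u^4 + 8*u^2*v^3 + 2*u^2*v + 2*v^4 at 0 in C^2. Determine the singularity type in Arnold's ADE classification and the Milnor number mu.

Type D_5, Milnor number mu = 5.

The Hessian of f at 0 is [[0, 0], [0, 0]] with rank 0, so corank 2. A Groebner basis of the Jacobian ideal J(f) in C{u,v} is {u^3, u^2/4 + v^3, u*v}; counting standard monomials gives mu = 5. Corank 2; j^3 = 2*u^2*v has shape L^2 M (L != M), so D-series; mu = 5 gives D_5.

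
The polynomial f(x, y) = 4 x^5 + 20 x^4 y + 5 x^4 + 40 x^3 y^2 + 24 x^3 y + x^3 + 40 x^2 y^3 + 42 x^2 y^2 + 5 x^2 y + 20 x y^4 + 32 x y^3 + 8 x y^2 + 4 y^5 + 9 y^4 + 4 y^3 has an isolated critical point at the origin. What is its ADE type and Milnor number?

Type D5, Milnor number mu = 5.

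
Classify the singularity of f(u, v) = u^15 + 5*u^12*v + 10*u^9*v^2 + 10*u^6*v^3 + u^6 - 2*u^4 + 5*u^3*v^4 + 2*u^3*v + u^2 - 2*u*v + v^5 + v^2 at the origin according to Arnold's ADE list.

The Hessian of f at 0 is [[2, -2], [-2, 2]] with rank 1, so corank 1. A Groebner basis of the Jacobian ideal J(f) in C{u,v} is {-u + v^3 + v, u^2 - v^2, u*v - v^2}; counting standard monomials gives mu = 4. Corank 1: A-series; mu = 4 gives A_4.

A4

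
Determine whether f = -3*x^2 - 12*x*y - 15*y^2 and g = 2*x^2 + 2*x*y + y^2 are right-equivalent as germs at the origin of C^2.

Yes.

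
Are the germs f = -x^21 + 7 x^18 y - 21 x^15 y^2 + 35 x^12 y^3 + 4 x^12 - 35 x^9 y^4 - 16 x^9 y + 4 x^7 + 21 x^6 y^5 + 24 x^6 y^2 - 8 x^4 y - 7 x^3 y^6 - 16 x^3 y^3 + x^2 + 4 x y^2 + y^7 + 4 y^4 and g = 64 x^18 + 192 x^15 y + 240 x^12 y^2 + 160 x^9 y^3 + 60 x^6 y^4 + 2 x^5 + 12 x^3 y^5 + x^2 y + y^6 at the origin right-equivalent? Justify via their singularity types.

The Hessian of f at 0 has rank 1. Corank 1: A-series; mu = 6 gives A_6. The Hessian of g at 0 has rank 0. Corank 2; j^3 = x^2*y has shape L^2 M (L != M), so D-series; mu = 7 gives D_7. f is A_6 but g is D_7, hence not right-equivalent.

No.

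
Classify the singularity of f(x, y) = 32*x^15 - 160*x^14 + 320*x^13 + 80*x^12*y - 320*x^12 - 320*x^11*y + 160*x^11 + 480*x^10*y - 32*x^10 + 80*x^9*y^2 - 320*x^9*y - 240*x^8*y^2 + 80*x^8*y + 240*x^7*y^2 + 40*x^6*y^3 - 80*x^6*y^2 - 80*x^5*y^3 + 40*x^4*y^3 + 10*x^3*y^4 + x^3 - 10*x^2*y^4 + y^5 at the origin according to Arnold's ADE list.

The Hessian of f at 0 has rank 0. Corank 2; j^3 = x^3 is a perfect cube, so E-series; the 5-jet and mu = 8 give E_8.

E_8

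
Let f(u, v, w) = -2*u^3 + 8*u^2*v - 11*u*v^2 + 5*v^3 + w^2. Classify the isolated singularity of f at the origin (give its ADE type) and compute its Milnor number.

Type D4, Milnor number mu = 4.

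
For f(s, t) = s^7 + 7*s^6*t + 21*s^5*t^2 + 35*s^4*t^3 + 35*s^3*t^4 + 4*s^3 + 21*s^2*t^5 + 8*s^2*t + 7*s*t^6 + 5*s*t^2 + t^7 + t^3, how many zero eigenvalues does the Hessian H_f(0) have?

The Hessian at 0 is [[0, 0], [0, 0]] of rank 0; hence corank 2.

2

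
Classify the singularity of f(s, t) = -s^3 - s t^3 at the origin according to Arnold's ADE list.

E_7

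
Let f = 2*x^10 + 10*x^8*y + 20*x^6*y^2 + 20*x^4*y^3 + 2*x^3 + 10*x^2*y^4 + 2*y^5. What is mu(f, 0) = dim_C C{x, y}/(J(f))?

8

The Hessian of f at 0 is [[0, 0], [0, 0]] with rank 0, so corank 2. A Groebner basis of the Jacobian ideal J(f) in C{x,y} is {y^4, x^2}; counting standard monomials gives mu = 8. Corank 2; j^3 = 2*x^3 is a perfect cube, so E-series; the 5-jet and mu = 8 give E_8.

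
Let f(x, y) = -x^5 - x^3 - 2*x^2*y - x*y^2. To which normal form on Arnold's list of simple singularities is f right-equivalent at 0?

D6

The Hessian of f at 0 is [[0, 0], [0, 0]] with rank 0, so corank 2. A Groebner basis of the Jacobian ideal J(f) in C{x,y} is {x*y/5 + y^4 + y^2/5, x*y^2 + y^3, x^2 + x*y}; counting standard monomials gives mu = 6. Corank 2; j^3 = -x*(x + y)^2 has shape L^2 M (L != M), so D-series; mu = 6 gives D_6.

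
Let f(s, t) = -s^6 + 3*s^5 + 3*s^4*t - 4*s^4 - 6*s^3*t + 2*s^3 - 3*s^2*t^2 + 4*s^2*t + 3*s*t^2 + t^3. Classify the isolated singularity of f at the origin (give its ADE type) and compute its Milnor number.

The Hessian of f at 0 has rank 0. Corank 2; j^3 = (s + t)*(2*s^2 + 2*s*t + t^2) splits into three distinct lines over C (the quadratic factor has nonzero discriminant), so D_4.

Type D4, Milnor number mu = 4.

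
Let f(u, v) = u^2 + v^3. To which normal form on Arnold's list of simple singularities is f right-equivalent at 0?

The Hessian of f at 0 is [[2, 0], [0, 0]] with rank 1, so corank 1. A Groebner basis of the Jacobian ideal J(f) in C{u,v} is {v^2, u}; counting standard monomials gives mu = 2. Corank 1: A-series; mu = 2 gives A_2.

A2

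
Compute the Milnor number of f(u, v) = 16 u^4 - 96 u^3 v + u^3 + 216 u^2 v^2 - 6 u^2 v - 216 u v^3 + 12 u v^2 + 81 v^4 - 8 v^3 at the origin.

The Hessian of f at 0 has rank 0. Corank 2; j^3 = (u - 2*v)^3 is a perfect cube, so E-series; the 4-jet and mu = 6 give E_6.

6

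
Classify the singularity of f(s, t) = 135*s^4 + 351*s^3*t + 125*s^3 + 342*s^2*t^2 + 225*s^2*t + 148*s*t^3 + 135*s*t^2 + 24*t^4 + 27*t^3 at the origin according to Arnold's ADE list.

E7

The Hessian of f at 0 is [[0, 0], [0, 0]] with rank 0, so corank 2. A Groebner basis of the Jacobian ideal J(f) in C{s,t} is {390625*s^2/3 + 156250*s*t + t^4 + 125*t^3/9 + 46875*t^2, s^3 + 475*s^2 + 570*s*t + 4*t^3/15 + 171*t^2, s^2*t - 4625*s^2/9 - 1850*s*t/3 - 56*t^3/135 - 185*t^2, 1250*s^2/3 + s*t^2 + 500*s*t + 29*t^3/45 + 150*t^2}; counting standard monomials gives mu = 7. Corank 2; j^3 = (5*s + 3*t)^3 is a perfect cube, so E-series; the 4-jet and mu = 7 give E_7.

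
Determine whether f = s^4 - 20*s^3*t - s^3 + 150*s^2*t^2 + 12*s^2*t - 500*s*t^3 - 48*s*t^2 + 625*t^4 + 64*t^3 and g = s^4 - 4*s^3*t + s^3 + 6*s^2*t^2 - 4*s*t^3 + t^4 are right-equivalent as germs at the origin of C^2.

Yes.

The Hessian of f at 0 has rank 0. Corank 2; j^3 = -(s - 4*t)^3 is a perfect cube, so E-series; the 4-jet and mu = 6 give E_6. The Hessian of g at 0 has rank 0. Corank 2; j^3 = s^3 is a perfect cube, so E-series; the 4-jet and mu = 6 give E_6. Both have type E_6, hence right-equivalent.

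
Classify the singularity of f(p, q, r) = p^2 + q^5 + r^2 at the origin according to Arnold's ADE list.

The Hessian of f at 0 is [[2, 0, 0], [0, 0, 0], [0, 0, 2]] with rank 2, so corank 1. A Groebner basis of the Jacobian ideal J(f) in C{p,q,r} is {q^4, p, r}; counting standard monomials gives mu = 4. Corank 1: A-series; mu = 4 gives A_4.

A_{4}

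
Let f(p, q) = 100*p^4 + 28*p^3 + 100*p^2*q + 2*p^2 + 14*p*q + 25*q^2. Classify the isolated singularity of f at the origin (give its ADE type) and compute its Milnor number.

Type A1, Milnor number mu = 1.

The Hessian of f at 0 is [[4, 14], [14, 50]] with rank 2, so corank 0. A Groebner basis of the Jacobian ideal J(f) in C{p,q} is {p, q}; counting standard monomials gives mu = 1. Corank 0: nondegenerate Morse point, so A_1.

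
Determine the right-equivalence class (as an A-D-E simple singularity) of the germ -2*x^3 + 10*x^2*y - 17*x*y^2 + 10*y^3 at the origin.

D4

The Hessian of f at 0 has rank 0. Corank 2; j^3 = -(x - 2*y)*(2*x^2 - 6*x*y + 5*y^2) splits into three distinct lines over C (the quadratic factor has nonzero discriminant), so D_4.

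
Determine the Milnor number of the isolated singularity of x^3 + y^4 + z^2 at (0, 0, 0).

6

The Hessian of f at 0 has rank 1. Corank 2; j^3 = x^3 is a perfect cube, so E-series; the 4-jet and mu = 6 give E_6.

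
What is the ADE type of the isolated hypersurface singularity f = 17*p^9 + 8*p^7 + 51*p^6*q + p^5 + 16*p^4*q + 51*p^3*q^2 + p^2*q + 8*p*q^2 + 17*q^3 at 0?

The Hessian of f at 0 has rank 0. Corank 2; j^3 = q*(p^2 + 8*p*q + 17*q^2) splits into three distinct lines over C (the quadratic factor has nonzero discriminant), so D_4.

D_{4}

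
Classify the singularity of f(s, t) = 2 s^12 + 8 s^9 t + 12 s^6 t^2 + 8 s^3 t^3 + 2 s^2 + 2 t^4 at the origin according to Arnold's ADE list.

The Hessian of f at 0 has rank 1. Corank 1: A-series; mu = 3 gives A_3.

A3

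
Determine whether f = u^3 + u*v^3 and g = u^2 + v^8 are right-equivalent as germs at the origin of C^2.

No.

The Hessian of f at 0 is [[0, 0], [0, 0]] with rank 0, so corank 2. A Groebner basis of the Jacobian ideal J(f) in C{u,v} is {u^3, u*v^2, 3*u^2 + v^3}; counting standard monomials gives mu = 7. Corank 2; j^3 = u^3 is a perfect cube, so E-series; the 4-jet and mu = 7 give E_7. The Hessian of g at 0 is [[2, 0], [0, 0]] with rank 1, so corank 1. A Groebner basis of the Jacobian ideal J(g) in C{u,v} is {v^7, u}; counting standard monomials gives mu = 7. Corank 1: A-series; mu = 7 gives A_7. f is E_7 but g is A_7, hence not right-equivalent.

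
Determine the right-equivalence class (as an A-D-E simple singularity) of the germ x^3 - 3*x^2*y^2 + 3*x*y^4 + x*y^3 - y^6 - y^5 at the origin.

E_{7}

The Hessian of f at 0 is [[0, 0], [0, 0]] with rank 0, so corank 2. A Groebner basis of the Jacobian ideal J(f) in C{x,y} is {-x^2 + y^4 - y^3/3, x^3, x^2*y + x^2/3 + y^3/9, -x^2 + x*y^2 - y^3/3}; counting standard monomials gives mu = 7. Corank 2; j^3 = x^3 is a perfect cube, so E-series; the 4-jet and mu = 7 give E_7.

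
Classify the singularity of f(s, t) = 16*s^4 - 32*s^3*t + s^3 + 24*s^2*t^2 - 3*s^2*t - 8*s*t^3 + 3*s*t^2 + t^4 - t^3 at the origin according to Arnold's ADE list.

The Hessian of f at 0 has rank 0. Corank 2; j^3 = (s - t)^3 is a perfect cube, so E-series; the 4-jet and mu = 6 give E_6.

E_{6}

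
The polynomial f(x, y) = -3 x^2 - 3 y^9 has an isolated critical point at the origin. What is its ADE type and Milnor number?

The Hessian of f at 0 is [[-6, 0], [0, 0]] with rank 1, so corank 1. A Groebner basis of the Jacobian ideal J(f) in C{x,y} is {y^8, x}; counting standard monomials gives mu = 8. Corank 1: A-series; mu = 8 gives A_8.

Type A_8, Milnor number mu = 8.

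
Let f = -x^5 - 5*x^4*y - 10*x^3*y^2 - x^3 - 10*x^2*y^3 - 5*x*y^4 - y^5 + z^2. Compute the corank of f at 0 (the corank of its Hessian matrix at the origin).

Hessian at 0 has rank 1.

2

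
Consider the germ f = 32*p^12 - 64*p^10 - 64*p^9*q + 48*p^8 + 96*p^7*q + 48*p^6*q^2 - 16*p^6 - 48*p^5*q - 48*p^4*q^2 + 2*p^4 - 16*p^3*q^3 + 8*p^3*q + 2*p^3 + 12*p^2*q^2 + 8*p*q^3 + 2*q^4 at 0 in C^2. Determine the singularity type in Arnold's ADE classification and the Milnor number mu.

Type E_6, Milnor number mu = 6.

The Hessian of f at 0 has rank 0. Corank 2; j^3 = 2*p^3 is a perfect cube, so E-series; the 4-jet and mu = 6 give E_6.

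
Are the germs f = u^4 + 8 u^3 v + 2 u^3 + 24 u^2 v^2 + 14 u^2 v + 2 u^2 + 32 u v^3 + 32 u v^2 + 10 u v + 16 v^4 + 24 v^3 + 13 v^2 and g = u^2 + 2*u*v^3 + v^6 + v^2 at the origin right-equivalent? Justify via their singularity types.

Yes.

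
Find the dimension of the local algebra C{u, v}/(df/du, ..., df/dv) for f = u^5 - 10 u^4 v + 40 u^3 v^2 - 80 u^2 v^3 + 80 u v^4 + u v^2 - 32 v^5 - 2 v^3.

6

The Hessian of f at 0 is [[0, 0], [0, 0]] with rank 0, so corank 2. A Groebner basis of the Jacobian ideal J(f) in C{u,v} is {u^4 + v^2/5, v^3, u*v - 2*v^2}; counting standard monomials gives mu = 6. Corank 2; j^3 = v^2*(u - 2*v) has shape L^2 M (L != M), so D-series; mu = 6 gives D_6.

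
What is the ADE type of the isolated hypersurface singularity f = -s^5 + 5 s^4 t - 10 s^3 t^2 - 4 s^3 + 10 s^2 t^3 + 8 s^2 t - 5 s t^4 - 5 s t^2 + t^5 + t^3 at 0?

D_6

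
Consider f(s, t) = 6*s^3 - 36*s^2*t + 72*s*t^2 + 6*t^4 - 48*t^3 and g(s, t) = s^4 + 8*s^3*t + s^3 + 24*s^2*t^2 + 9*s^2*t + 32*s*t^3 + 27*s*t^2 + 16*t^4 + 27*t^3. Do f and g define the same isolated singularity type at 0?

The Hessian of f at 0 is [[0, 0], [0, 0]] with rank 0, so corank 2. A Groebner basis of the Jacobian ideal J(f) in C{s,t} is {t^3, s^2 - 4*s*t + 4*t^2}; counting standard monomials gives mu = 6. Corank 2; j^3 = 6*(s - 2*t)^3 is a perfect cube, so E-series; the 4-jet and mu = 6 give E_6. The Hessian of g at 0 is [[0, 0], [0, 0]] with rank 0, so corank 2. A Groebner basis of the Jacobian ideal J(g) in C{s,t} is {t^4, s*t^2 + 8*t^3/3, s^2 + 6*s*t + 9*t^2}; counting standard monomials gives mu = 6. Corank 2; j^3 = (s + 3*t)^3 is a perfect cube, so E-series; the 4-jet and mu = 6 give E_6. Both have type E_6, hence right-equivalent.

Yes.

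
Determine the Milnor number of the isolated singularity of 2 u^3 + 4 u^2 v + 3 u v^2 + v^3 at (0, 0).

4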